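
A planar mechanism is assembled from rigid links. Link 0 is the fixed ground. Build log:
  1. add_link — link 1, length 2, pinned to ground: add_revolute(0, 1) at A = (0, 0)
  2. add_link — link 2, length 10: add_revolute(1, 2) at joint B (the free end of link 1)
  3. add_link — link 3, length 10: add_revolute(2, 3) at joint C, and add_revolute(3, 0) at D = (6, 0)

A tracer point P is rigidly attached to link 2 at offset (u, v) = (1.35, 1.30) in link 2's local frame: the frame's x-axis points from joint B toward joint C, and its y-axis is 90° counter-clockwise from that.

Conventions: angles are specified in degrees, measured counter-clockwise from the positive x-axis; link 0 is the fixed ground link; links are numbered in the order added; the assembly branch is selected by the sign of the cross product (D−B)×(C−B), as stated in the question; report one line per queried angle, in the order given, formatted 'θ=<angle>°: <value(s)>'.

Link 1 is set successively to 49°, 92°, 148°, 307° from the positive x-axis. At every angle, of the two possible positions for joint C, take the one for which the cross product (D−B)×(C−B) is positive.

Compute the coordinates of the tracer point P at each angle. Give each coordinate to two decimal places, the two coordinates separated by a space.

A=(0,0), D=(6.00,0)
θ=49°: B = A + 2.00·(cos49°, sin49°) = (1.3121, 1.5094)
θ=49°: |BD| = 4.9249
θ=49°: circle(B,10.00) ∩ circle(D,10.00): a=2.4624, h=9.6921
θ=49°:   candidates: C₊=(6.6266,9.9804) cross=47.732; C₋=(0.6856,-8.4709) cross=-47.732
θ=49°:   branch + wants cross > 0 → take C=(6.6266,9.9804) (cross=47.732)
θ=49°: ex = (C−B)/|BC| = (0.5314,0.8471); ey = (-0.8471,0.5314)
θ=49°: P = B + 1.35·ex + 1.30·ey = (0.9283,3.3439)
θ=92°: B = A + 2.00·(cos92°, sin92°) = (-0.0698, 1.9988)
θ=92°: |BD| = 6.3904
θ=92°: circle(B,10.00) ∩ circle(D,10.00): a=3.1952, h=9.4758
θ=92°:   candidates: C₊=(5.9289,9.9997) cross=60.554; C₋=(0.0013,-8.0010) cross=-60.554
θ=92°:   branch + wants cross > 0 → take C=(5.9289,9.9997) (cross=60.554)
θ=92°: ex = (C−B)/|BC| = (0.5999,0.8001); ey = (-0.8001,0.5999)
θ=92°: P = B + 1.35·ex + 1.30·ey = (-0.3001,3.8587)
θ=148°: B = A + 2.00·(cos148°, sin148°) = (-1.6961, 1.0598)
θ=148°: |BD| = 7.7687
θ=148°: circle(B,10.00) ∩ circle(D,10.00): a=3.8844, h=9.2148
θ=148°:   candidates: C₊=(3.4091,9.6585) cross=71.587; C₋=(0.8948,-8.5987) cross=-71.587
θ=148°:   branch + wants cross > 0 → take C=(3.4091,9.6585) (cross=71.587)
θ=148°: ex = (C−B)/|BC| = (0.5105,0.8599); ey = (-0.8599,0.5105)
θ=148°: P = B + 1.35·ex + 1.30·ey = (-2.1247,2.8843)
θ=307°: B = A + 2.00·(cos307°, sin307°) = (1.2036, -1.5973)
θ=307°: |BD| = 5.0553
θ=307°: circle(B,10.00) ∩ circle(D,10.00): a=2.5277, h=9.6753
θ=307°:   candidates: C₊=(0.5448,8.3810) cross=48.912; C₋=(6.6588,-9.9783) cross=-48.912
θ=307°:   branch + wants cross > 0 → take C=(0.5448,8.3810) (cross=48.912)
θ=307°: ex = (C−B)/|BC| = (-0.0659,0.9978); ey = (-0.9978,-0.0659)
θ=307°: P = B + 1.35·ex + 1.30·ey = (-0.1825,-0.3358)

θ=49°: 0.93 3.34
θ=92°: -0.30 3.86
θ=148°: -2.12 2.88
θ=307°: -0.18 -0.34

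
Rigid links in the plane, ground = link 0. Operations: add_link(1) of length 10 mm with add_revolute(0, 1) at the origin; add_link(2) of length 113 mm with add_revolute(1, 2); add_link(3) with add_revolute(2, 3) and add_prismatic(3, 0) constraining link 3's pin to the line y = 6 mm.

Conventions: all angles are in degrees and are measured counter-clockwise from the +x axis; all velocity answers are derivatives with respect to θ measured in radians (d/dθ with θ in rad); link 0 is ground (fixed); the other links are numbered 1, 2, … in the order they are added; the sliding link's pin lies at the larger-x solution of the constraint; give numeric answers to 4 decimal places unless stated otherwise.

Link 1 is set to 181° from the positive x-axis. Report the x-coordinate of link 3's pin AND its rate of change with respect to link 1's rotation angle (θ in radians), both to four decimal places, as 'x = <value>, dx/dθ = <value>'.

geometry: r = 10 mm, L = 113 mm, e = 6 mm
crank pin P = (r cos θ, r sin θ) = (-9.998477, -0.174524)
h = r sin θ − e = -0.174524 − 6 = -6.174524
x = r cos θ + √(L² − h²) = -9.998477 + 112.831180 = 102.832703
dx/dθ = −r sin θ − h·r cos θ/√(L² − h²) (θ in radians; h = -6.174524) = -0.372628

x = 102.8327, dx/dθ = -0.3726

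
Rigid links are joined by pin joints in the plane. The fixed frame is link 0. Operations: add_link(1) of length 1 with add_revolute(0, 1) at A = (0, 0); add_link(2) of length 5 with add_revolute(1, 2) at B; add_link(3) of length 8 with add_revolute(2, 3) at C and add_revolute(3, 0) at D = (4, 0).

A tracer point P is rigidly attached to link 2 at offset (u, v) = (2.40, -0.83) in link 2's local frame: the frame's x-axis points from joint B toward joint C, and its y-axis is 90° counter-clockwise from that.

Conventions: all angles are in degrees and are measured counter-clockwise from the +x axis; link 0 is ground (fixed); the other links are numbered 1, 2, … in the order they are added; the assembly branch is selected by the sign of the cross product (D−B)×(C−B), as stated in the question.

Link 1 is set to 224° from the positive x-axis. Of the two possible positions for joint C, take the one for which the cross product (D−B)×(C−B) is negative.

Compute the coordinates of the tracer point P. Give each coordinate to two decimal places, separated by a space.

A=(0,0), D=(4.00,0)
B = A + 1.00·(cos224°, sin224°) = (-0.7193, -0.6947)
|BD| = 4.7702
circle(B,5.00) ∩ circle(D,8.00): a=-1.7028, h=4.7011
  candidates: C₊=(-3.0886,3.7084) cross=22.425; C₋=(-1.7194,-5.5936) cross=-22.425
  branch - wants cross < 0 → take C=(-1.7194,-5.5936) (cross=-22.425)
ex = (C−B)/|BC| = (-0.2000,-0.9798); ey = (0.9798,-0.2000)
P = B + 2.40·ex + -0.83·ey = (-2.0126,-2.8802)

-2.01 -2.88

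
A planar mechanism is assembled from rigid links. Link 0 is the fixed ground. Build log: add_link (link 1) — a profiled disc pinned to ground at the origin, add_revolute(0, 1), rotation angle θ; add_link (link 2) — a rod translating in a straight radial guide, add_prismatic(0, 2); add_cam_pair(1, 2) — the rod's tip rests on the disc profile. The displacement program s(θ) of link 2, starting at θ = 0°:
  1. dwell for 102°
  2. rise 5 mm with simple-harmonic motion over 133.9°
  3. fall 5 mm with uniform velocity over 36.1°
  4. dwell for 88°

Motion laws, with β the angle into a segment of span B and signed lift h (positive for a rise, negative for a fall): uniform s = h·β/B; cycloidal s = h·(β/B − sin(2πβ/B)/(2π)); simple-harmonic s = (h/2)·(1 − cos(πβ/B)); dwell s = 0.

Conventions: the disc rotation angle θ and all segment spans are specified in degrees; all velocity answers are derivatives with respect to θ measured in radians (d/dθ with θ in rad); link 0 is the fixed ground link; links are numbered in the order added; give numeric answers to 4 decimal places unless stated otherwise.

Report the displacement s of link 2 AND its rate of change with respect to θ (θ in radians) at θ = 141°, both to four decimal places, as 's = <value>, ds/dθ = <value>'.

seg 1 [0°–102°] dwell: s stays 0.0000
seg 2 [102°–235.9°] simple-harmonic, h=5: θ=141° here. β=39, B=133.9. 5/2·(1 − cos(π·0.2913)) = 0.9756 → s = 0.9756
velocity in seg [102°–235.9°] (simple-harmonic), θ in radians: β = 39° = 0.6807 rad, B = 133.9° = 2.3370 rad; ds/dθ = (πh/(2B)) sin(πβ/B) = (π·5/(2·2.3370)) sin(π·0.2913) = 2.663634 mm/rad

s = 0.9756, ds/dθ = 2.6636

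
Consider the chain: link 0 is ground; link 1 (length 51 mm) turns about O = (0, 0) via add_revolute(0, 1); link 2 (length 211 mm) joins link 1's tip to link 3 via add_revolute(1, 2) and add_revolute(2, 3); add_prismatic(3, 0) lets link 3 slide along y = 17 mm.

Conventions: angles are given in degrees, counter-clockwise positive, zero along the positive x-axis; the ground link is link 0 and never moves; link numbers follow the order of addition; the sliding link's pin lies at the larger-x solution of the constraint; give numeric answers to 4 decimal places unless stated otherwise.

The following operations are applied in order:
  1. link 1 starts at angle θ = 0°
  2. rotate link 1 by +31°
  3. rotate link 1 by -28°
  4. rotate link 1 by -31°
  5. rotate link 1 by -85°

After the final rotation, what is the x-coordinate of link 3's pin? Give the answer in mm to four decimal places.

geometry: r = 51 mm, L = 211 mm, e = 17 mm; θ starts at 0°
rotate link 1 by +31°: θ ← 0° +31° = 31°
rotate link 1 by -28°: θ ← 31° -28° = 3°
rotate link 1 by -31°: θ ← 3° -31° = -28°
rotate link 1 by -85°: θ ← -28° -85° = -113°
crank pin P = (r cos θ, r sin θ) = (-19.927288, -46.945748)
h = r sin θ − e = -46.945748 − 17 = -63.945748
x = r cos θ + √(L² − h²) = -19.927288 + 201.076954 = 181.149666

181.1497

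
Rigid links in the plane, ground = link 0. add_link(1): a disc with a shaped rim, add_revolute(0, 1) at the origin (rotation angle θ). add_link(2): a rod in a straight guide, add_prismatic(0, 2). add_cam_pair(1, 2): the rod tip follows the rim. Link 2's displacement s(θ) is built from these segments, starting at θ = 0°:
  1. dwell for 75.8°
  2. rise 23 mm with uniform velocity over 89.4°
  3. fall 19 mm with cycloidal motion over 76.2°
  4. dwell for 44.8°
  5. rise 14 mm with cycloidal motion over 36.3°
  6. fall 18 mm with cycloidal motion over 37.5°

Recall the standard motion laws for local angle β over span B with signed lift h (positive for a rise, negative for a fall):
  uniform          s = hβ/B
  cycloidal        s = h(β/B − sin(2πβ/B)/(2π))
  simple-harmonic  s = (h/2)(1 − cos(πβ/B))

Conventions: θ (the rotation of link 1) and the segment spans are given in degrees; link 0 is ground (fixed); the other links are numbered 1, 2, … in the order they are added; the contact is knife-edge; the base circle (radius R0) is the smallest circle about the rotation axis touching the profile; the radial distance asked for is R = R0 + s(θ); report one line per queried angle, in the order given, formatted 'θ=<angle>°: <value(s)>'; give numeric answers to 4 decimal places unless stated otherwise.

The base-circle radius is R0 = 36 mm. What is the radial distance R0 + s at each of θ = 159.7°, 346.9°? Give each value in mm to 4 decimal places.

segment 1 (0° to 75.8°, dwell): s unchanged at 0.0000
θ = 159.7° falls in segment 2 (75.8° to 165.2°, uniform, h = 23): β = 159.7 − 75.8 = 83.9°, B = 89.4°; Δs = 23·83.9/89.4 = 21.5850; s = 0.0000 + 21.5850 = 21.5850
segment 2 (75.8° to 165.2°, uniform, h = 23) is passed completely: s = 0.0000 + (23) = 23.0000
segment 3 (165.2° to 241.4°, cycloidal, h = -19) is passed completely: s = 23.0000 + (-19) = 4.0000
segment 4 (241.4° to 286.2°, dwell): s unchanged at 4.0000
segment 5 (286.2° to 322.5°, cycloidal, h = 14) is passed completely: s = 4.0000 + (14) = 18.0000
θ = 346.9° falls in segment 6 (322.5° to 360°, cycloidal, h = -18): β = 346.9 − 322.5 = 24.4°, B = 37.5°; Δs = -18·(0.6507 − sin(2π·0.6507)/(2π)) = -14.0367; s = 18.0000 − 14.0367 = 3.9633
θ=159.7°: R = R0 + s = 36 + 21.5850 = 57.5850
θ=346.9°: R = R0 + s = 36 + 3.9633 = 39.9633

θ=159.7°: 57.5850
θ=346.9°: 39.9633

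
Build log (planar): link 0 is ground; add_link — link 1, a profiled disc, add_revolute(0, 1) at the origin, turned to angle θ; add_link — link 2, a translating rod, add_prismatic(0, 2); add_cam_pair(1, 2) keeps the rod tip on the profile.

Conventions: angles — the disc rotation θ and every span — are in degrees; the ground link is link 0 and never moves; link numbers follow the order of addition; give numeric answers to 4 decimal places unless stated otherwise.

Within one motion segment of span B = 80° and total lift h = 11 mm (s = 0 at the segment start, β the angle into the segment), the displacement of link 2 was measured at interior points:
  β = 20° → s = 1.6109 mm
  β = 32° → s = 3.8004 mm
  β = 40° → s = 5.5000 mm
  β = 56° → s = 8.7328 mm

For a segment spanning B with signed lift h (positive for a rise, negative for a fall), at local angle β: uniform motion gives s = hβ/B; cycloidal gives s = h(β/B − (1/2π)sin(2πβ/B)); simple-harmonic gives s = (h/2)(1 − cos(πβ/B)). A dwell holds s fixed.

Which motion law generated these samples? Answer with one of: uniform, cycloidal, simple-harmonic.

candidates at β/B = r: uniform s = h·r (linear in β); cycloidal s = h·(r − sin(2πr)/(2π)); simple-harmonic s = (h/2)(1 − cos(πr))
β=20°: printed 1.6109 | uniform 2.7500, cycloidal 0.9993, simple-harmonic 1.6109
β=32°: printed 3.8004 | uniform 4.4000, cycloidal 3.3710, simple-harmonic 3.8004
β=40°: printed 5.5000 | uniform 5.5000, cycloidal 5.5000, simple-harmonic 5.5000
β=56°: printed 8.7328 | uniform 7.7000, cycloidal 9.3650, simple-harmonic 8.7328
only one law matches every sample → simple-harmonic

simple-harmonic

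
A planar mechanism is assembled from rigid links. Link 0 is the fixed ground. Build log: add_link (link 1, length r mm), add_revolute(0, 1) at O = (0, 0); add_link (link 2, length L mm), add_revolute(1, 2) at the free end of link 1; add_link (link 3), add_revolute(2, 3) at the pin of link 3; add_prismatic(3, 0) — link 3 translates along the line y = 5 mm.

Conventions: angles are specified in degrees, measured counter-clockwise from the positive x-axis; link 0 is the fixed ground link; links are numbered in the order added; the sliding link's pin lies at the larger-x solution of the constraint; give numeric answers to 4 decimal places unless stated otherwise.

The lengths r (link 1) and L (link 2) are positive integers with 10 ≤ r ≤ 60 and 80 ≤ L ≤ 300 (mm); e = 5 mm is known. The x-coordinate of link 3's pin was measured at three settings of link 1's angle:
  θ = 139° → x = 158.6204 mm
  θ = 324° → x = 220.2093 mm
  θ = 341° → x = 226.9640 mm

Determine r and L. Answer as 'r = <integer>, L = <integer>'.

constraint per measurement: (x − r cos θ)² + (r sin θ − e)² = L²
subtracting the θ₁ and θ₂ equations cancels the r² and L² terms:
r = (x₁² − x₂²) / (2[(x₁cos θ₁ + e sin θ₁) − (x₂cos θ₂ + e sin θ₂)]) = 40.0000 → r = 40
L² = (x₁ − r cos θ₁)² + (r sin θ₁ − e)² = 36099.9945 → L = 190.0000 → L = 190
check at θ₃=341°: x = 226.9640 (printed 226.9640) ✓

r = 40, L = 190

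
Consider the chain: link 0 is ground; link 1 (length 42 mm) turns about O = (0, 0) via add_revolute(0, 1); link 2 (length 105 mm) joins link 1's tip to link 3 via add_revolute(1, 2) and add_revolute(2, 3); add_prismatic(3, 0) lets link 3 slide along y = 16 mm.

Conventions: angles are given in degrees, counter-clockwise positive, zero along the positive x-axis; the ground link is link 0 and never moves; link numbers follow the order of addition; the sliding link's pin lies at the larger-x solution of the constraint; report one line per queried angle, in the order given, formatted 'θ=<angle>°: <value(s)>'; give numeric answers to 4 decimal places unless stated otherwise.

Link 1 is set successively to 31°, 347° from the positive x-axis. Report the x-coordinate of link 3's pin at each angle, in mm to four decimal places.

geometry: r = 42 mm, L = 105 mm, e = 16 mm
θ=31°: crank pin P = (r cos θ, r sin θ) = (36.001027, 21.631599)
θ=31°: h = r sin θ − e = 21.631599 − 16 = 5.631599
θ=31°: x = r cos θ + √(L² − h²) = 36.001027 + 104.848868 = 140.849894
θ=347°: crank pin P = (r cos θ, r sin θ) = (40.923543, -9.447944)
θ=347°: h = r sin θ − e = -9.447944 − 16 = -25.447944
θ=347°: x = r cos θ + √(L² − h²) = 40.923543 + 101.869535 = 142.793078

θ=31°: 140.8499
θ=347°: 142.7931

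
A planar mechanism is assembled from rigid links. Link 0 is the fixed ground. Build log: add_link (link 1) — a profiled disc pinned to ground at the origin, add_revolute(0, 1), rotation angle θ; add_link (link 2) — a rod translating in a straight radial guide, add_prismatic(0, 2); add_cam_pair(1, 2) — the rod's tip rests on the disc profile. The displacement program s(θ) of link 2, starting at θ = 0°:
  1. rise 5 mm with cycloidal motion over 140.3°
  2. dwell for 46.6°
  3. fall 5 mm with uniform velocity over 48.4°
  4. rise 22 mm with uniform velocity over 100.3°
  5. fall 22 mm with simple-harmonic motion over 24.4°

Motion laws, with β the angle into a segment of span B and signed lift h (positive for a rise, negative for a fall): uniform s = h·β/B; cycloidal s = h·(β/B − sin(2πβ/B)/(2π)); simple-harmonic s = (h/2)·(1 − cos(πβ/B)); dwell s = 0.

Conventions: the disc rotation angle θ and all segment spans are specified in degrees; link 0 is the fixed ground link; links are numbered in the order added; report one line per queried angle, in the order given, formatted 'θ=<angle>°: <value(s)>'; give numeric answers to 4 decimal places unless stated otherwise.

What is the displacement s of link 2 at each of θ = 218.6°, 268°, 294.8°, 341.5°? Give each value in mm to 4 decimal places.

seg 1 [0°–140.3°] cycloidal, h=5: full span → s += 5 → s = 5.0000
seg 2 [140.3°–186.9°] dwell: s stays 5.0000
seg 3 [186.9°–235.3°] uniform, h=-5: θ=218.6° here. β=31.7, B=48.4. -5·31.7/48.4 = -3.2748 → s = 1.7252
seg 3 [186.9°–235.3°] uniform, h=-5: full span → s += -5 → s = 0.0000
seg 4 [235.3°–335.6°] uniform, h=22: θ=268° here. β=32.7, B=100.3. 22·32.7/100.3 = 7.1725 → s = 7.1725
seg 4 [235.3°–335.6°] uniform, h=22: θ=294.8° here. β=59.5, B=100.3. 22·59.5/100.3 = 13.0508 → s = 13.0508
seg 4 [235.3°–335.6°] uniform, h=22: full span → s += 22 → s = 22.0000
seg 5 [335.6°–360°] simple-harmonic, h=-22: θ=341.5° here. β=5.9, B=24.4. -22/2·(1 − cos(π·0.2418)) = -3.0241 → s = 18.9759

θ=218.6°: 1.7252
θ=268°: 7.1725
θ=294.8°: 13.0508
θ=341.5°: 18.9759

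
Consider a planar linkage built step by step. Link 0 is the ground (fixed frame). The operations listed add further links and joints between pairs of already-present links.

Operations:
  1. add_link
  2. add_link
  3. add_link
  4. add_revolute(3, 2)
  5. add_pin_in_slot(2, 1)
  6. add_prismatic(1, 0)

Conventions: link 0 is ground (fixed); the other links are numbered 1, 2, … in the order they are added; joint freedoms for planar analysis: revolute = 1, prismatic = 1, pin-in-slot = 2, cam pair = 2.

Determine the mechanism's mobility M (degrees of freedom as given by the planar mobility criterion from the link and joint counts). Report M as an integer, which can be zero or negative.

link 0 = ground. State L|J1|J2 = 1|0|0
+link1  2|0|0
+link2  3|0|0
+link3  4|0|0
R(3,2) f=1→J1  4|1|0
PS(2,1) f=2→J2  4|1|1
P(1,0) f=1→J1  4|2|1
M = 3(4−1)−2·2−1 = 9−4−1 = 4

M = 4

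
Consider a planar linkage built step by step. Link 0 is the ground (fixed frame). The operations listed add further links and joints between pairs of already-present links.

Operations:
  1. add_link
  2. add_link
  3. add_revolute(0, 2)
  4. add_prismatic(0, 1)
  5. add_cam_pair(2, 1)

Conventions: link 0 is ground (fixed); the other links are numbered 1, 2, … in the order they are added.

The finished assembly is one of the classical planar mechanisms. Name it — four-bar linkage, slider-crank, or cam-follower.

links: 3 (incl. ground); joints: 1 revolute, 1 prismatic, 1 higher (cam) pair, forming one closed loop
3 links, revolute + prismatic + higher pair in one loop → cam-follower

cam-follower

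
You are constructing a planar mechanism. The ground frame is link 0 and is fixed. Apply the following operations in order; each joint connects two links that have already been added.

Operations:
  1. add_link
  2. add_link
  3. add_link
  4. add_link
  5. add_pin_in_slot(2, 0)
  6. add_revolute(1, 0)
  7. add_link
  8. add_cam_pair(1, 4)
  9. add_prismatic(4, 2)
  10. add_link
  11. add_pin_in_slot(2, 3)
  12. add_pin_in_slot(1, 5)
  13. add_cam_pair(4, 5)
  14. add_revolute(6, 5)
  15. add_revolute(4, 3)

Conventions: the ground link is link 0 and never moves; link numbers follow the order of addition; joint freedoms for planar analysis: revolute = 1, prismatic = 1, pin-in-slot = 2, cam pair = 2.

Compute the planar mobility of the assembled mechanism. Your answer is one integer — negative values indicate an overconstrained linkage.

link 0 = ground. State L|J1|J2 = 1|0|0
+link1  2|0|0
+link2  3|0|0
+link3  4|0|0
+link4  5|0|0
PS(2,0) f=2→J2  5|0|1
R(1,0) f=1→J1  5|1|1
+link5  6|1|1
C(1,4) f=2→J2  6|1|2
P(4,2) f=1→J1  6|2|2
+link6  7|2|2
PS(2,3) f=2→J2  7|2|3
PS(1,5) f=2→J2  7|2|4
C(4,5) f=2→J2  7|2|5
R(6,5) f=1→J1  7|3|5
R(4,3) f=1→J1  7|4|5
M = 3(7−1)−2·4−5 = 18−8−5 = 5

M = 5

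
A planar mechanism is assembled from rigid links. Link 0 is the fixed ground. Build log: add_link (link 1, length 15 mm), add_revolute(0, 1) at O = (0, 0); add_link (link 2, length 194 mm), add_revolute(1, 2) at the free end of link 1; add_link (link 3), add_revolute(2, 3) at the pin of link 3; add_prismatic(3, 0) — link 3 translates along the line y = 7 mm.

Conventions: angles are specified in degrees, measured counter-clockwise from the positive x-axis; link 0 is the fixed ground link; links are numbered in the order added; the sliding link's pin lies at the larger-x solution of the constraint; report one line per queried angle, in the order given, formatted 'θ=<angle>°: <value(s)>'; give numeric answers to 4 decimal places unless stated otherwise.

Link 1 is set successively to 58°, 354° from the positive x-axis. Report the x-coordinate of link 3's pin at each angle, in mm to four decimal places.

geometry: r = 15 mm, L = 194 mm, e = 7 mm
θ=58°: crank pin P = (r cos θ, r sin θ) = (7.948789, 12.720721)
θ=58°: h = r sin θ − e = 12.720721 − 7 = 5.720721
θ=58°: x = r cos θ + √(L² − h²) = 7.948789 + 193.915635 = 201.864424
θ=354°: crank pin P = (r cos θ, r sin θ) = (14.917828, -1.567927)
θ=354°: h = r sin θ − e = -1.567927 − 7 = -8.567927
θ=354°: x = r cos θ + √(L² − h²) = 14.917828 + 193.810708 = 208.728537

θ=58°: 201.8644
θ=354°: 208.7285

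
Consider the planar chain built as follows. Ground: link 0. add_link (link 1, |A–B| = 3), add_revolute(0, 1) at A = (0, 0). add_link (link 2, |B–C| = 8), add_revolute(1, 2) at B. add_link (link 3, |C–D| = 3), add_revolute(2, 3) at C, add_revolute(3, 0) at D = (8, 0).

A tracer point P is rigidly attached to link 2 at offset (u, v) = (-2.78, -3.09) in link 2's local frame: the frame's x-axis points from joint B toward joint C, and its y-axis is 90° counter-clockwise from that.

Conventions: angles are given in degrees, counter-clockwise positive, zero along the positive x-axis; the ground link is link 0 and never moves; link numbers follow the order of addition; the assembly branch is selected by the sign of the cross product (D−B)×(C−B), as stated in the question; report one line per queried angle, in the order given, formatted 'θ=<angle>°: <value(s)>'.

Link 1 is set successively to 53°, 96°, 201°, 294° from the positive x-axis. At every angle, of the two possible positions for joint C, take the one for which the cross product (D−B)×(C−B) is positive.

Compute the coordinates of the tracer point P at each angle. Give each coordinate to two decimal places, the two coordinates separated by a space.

A=(0,0), D=(8.00,0)
θ=53°: B = A + 3.00·(cos53°, sin53°) = (1.8054, 2.3959)
θ=53°: |BD| = 6.6418
θ=53°: circle(B,8.00) ∩ circle(D,3.00): a=7.4613, h=2.8859
θ=53°:   candidates: C₊=(9.8054,2.3959) cross=19.167; C₋=(7.7234,-2.9872) cross=-19.167
θ=53°:   branch + wants cross > 0 → take C=(9.8054,2.3959) (cross=19.167)
θ=53°: ex = (C−B)/|BC| = (1.0000,0.0000); ey = (-0.0000,1.0000)
θ=53°: P = B + -2.78·ex + -3.09·ey = (-0.9746,-0.6941)
θ=96°: B = A + 3.00·(cos96°, sin96°) = (-0.3136, 2.9836)
θ=96°: |BD| = 8.8327
θ=96°: circle(B,8.00) ∩ circle(D,3.00): a=7.5298, h=2.7023
θ=96°:   candidates: C₊=(7.6864,2.9836) cross=23.869; C₋=(5.8608,-2.1033) cross=-23.869
θ=96°:   branch + wants cross > 0 → take C=(7.6864,2.9836) (cross=23.869)
θ=96°: ex = (C−B)/|BC| = (1.0000,0.0000); ey = (-0.0000,1.0000)
θ=96°: P = B + -2.78·ex + -3.09·ey = (-3.0936,-0.1064)
θ=201°: B = A + 3.00·(cos201°, sin201°) = (-2.8007, -1.0751)
θ=201°: |BD| = 10.8541
θ=201°: circle(B,8.00) ∩ circle(D,3.00): a=7.9607, h=0.7924
θ=201°:   candidates: C₊=(5.0423,0.5019) cross=8.601; C₋=(5.1993,-1.0751) cross=-8.601
θ=201°:   branch + wants cross > 0 → take C=(5.0423,0.5019) (cross=8.601)
θ=201°: ex = (C−B)/|BC| = (0.9804,0.1971); ey = (-0.1971,0.9804)
θ=201°: P = B + -2.78·ex + -3.09·ey = (-4.9171,-4.6525)
θ=294°: B = A + 3.00·(cos294°, sin294°) = (1.2202, -2.7406)
θ=294°: |BD| = 7.3128
θ=294°: circle(B,8.00) ∩ circle(D,3.00): a=7.4169, h=2.9982
θ=294°:   candidates: C₊=(6.9729,2.8187) cross=21.925; C₋=(9.2202,-2.7406) cross=-21.925
θ=294°:   branch + wants cross > 0 → take C=(6.9729,2.8187) (cross=21.925)
θ=294°: ex = (C−B)/|BC| = (0.7191,0.6949); ey = (-0.6949,0.7191)
θ=294°: P = B + -2.78·ex + -3.09·ey = (1.3684,-6.8945)

θ=53°: -0.97 -0.69
θ=96°: -3.09 -0.11
θ=201°: -4.92 -4.65
θ=294°: 1.37 -6.89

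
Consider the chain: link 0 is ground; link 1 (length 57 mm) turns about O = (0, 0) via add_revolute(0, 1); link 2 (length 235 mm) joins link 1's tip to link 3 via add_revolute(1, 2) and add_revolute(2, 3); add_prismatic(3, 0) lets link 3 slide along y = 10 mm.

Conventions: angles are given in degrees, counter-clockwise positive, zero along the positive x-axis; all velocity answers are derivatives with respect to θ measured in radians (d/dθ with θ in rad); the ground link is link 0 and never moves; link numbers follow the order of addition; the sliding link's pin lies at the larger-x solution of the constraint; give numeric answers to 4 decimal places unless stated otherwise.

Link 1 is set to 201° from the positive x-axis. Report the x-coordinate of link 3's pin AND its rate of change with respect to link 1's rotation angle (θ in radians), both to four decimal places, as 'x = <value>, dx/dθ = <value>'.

geometry: r = 57 mm, L = 235 mm, e = 10 mm
crank pin P = (r cos θ, r sin θ) = (-53.214084, -20.426973)
h = r sin θ − e = -20.426973 − 10 = -30.426973
x = r cos θ + √(L² − h²) = -53.214084 + 233.021886 = 179.807802
dx/dθ = −r sin θ − h·r cos θ/√(L² − h²) (θ in radians; h = -30.426973) = 13.478512

x = 179.8078, dx/dθ = 13.4785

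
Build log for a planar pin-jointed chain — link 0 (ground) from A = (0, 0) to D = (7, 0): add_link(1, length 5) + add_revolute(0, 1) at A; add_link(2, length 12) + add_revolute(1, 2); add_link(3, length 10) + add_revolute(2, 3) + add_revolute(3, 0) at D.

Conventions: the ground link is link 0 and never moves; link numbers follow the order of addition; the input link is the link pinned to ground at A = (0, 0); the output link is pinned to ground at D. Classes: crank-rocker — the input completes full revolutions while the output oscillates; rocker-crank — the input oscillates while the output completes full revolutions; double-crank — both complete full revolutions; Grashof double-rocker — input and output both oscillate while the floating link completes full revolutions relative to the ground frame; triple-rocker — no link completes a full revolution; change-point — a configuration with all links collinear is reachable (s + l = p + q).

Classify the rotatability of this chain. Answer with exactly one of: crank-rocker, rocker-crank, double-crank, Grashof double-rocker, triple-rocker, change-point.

lengths: ground=7, input=5, coupler=12, output=10
sorted: s=5 (shortest), l=12 (longest), p+q=17
s + l = 17 vs p + q = 17
s + l = p + q → change-point (collinear configuration reachable)

change-point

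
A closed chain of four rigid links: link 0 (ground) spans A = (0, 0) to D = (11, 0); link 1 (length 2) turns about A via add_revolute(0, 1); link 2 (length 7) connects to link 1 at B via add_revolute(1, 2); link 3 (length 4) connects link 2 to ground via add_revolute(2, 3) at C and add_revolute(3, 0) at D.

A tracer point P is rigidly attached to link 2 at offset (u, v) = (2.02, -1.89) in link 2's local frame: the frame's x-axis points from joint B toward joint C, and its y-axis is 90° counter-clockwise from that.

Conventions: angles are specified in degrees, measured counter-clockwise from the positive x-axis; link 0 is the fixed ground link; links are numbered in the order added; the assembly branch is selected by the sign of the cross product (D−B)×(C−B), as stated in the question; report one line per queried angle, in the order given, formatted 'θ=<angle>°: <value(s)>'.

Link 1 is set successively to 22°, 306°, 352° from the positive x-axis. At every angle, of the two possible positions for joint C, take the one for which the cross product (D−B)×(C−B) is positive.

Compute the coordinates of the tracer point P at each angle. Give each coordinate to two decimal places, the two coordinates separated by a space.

A=(0,0), D=(11.00,0)
θ=22°: B = A + 2.00·(cos22°, sin22°) = (1.8544, 0.7492)
θ=22°: |BD| = 9.1763
θ=22°: circle(B,7.00) ∩ circle(D,4.00): a=6.3863, h=2.8663
θ=22°:   candidates: C₊=(8.4533,3.0845) cross=26.302; C₋=(7.9853,-2.6290) cross=-26.302
θ=22°:   branch + wants cross > 0 → take C=(8.4533,3.0845) (cross=26.302)
θ=22°: ex = (C−B)/|BC| = (0.9427,0.3336); ey = (-0.3336,0.9427)
θ=22°: P = B + 2.02·ex + -1.89·ey = (4.3892,-0.3586)
θ=306°: B = A + 2.00·(cos306°, sin306°) = (1.1756, -1.6180)
θ=306°: |BD| = 9.9568
θ=306°: circle(B,7.00) ∩ circle(D,4.00): a=6.6356, h=2.2292
θ=306°:   candidates: C₊=(7.3607,1.6599) cross=22.196; C₋=(8.0852,-2.7393) cross=-22.196
θ=306°:   branch + wants cross > 0 → take C=(7.3607,1.6599) (cross=22.196)
θ=306°: ex = (C−B)/|BC| = (0.8836,0.4683); ey = (-0.4683,0.8836)
θ=306°: P = B + 2.02·ex + -1.89·ey = (3.8454,-2.3421)
θ=352°: B = A + 2.00·(cos352°, sin352°) = (1.9805, -0.2783)
θ=352°: |BD| = 9.0238
θ=352°: circle(B,7.00) ∩ circle(D,4.00): a=6.3404, h=2.9664
θ=352°:   candidates: C₊=(8.2264,2.8822) cross=26.768; C₋=(8.4094,-3.0478) cross=-26.768
θ=352°:   branch + wants cross > 0 → take C=(8.2264,2.8822) (cross=26.768)
θ=352°: ex = (C−B)/|BC| = (0.8923,0.4515); ey = (-0.4515,0.8923)
θ=352°: P = B + 2.02·ex + -1.89·ey = (4.6363,-1.0527)

θ=22°: 4.39 -0.36
θ=306°: 3.85 -2.34
θ=352°: 4.64 -1.05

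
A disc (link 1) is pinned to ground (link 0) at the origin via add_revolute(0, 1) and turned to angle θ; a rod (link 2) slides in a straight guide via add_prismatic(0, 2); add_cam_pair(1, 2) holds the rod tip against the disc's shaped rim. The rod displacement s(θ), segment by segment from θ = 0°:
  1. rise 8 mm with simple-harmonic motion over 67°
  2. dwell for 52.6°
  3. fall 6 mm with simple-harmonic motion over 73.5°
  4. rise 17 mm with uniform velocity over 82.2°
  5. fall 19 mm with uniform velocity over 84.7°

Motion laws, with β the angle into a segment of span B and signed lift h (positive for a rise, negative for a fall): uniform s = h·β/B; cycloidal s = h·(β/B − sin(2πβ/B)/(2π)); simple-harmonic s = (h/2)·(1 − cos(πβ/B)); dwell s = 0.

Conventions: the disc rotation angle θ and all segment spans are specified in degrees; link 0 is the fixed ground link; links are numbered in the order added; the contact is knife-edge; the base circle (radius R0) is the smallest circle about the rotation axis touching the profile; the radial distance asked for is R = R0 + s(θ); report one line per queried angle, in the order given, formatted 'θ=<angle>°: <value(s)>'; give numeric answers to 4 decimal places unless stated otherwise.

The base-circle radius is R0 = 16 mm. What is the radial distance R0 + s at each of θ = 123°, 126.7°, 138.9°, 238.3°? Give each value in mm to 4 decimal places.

segment 1 (0° to 67°, simple-harmonic, h = 8) is passed completely: s = 0.0000 + (8) = 8.0000
segment 2 (67° to 119.6°, dwell): s unchanged at 8.0000
θ = 123° falls in segment 3 (119.6° to 193.1°, simple-harmonic, h = -6): β = 123 − 119.6 = 3.4°, B = 73.5°; Δs = -6/2·(1 − cos(π·0.0463)) = -0.0316; s = 8.0000 − 0.0316 = 7.9684
θ = 126.7° falls in segment 3 (119.6° to 193.1°, simple-harmonic, h = -6): β = 126.7 − 119.6 = 7.1°, B = 73.5°; Δs = -6/2·(1 − cos(π·0.0966)) = -0.1371; s = 8.0000 − 0.1371 = 7.8629
θ = 138.9° falls in segment 3 (119.6° to 193.1°, simple-harmonic, h = -6): β = 138.9 − 119.6 = 19.3°, B = 73.5°; Δs = -6/2·(1 − cos(π·0.2626)) = -0.9642; s = 8.0000 − 0.9642 = 7.0358
segment 3 (119.6° to 193.1°, simple-harmonic, h = -6) is passed completely: s = 8.0000 + (-6) = 2.0000
θ = 238.3° falls in segment 4 (193.1° to 275.3°, uniform, h = 17): β = 238.3 − 193.1 = 45.2°, B = 82.2°; Δs = 17·45.2/82.2 = 9.3479; s = 2.0000 + 9.3479 = 11.3479
θ=123°: R = R0 + s = 16 + 7.9684 = 23.9684
θ=126.7°: R = R0 + s = 16 + 7.8629 = 23.8629
θ=138.9°: R = R0 + s = 16 + 7.0358 = 23.0358
θ=238.3°: R = R0 + s = 16 + 11.3479 = 27.3479

θ=123°: 23.9684
θ=126.7°: 23.8629
θ=138.9°: 23.0358
θ=238.3°: 27.3479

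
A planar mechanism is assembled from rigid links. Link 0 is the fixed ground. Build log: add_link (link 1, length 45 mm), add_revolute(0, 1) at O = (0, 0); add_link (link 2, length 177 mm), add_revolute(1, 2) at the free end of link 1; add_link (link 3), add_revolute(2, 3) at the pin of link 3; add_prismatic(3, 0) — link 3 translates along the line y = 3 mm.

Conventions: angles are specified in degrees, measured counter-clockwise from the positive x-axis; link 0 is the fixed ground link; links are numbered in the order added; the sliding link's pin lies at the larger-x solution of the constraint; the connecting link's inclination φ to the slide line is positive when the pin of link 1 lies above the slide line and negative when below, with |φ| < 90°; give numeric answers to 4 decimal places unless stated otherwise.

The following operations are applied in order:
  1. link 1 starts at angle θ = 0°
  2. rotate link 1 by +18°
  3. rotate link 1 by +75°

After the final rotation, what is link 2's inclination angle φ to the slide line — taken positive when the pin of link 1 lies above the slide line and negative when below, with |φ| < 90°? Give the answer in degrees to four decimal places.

geometry: r = 45 mm, L = 177 mm, e = 3 mm; θ starts at 0°
rotate link 1 by +18°: θ ← 0° +18° = 18°
rotate link 1 by +75°: θ ← 18° +75° = 93°
h = r sin θ − e = 44.938329 − 3 = 41.938329
sin φ = h / L = 41.938329 / 177 = 0.23693971
φ = arcsin(0.23693971) = 13.705990°

13.7060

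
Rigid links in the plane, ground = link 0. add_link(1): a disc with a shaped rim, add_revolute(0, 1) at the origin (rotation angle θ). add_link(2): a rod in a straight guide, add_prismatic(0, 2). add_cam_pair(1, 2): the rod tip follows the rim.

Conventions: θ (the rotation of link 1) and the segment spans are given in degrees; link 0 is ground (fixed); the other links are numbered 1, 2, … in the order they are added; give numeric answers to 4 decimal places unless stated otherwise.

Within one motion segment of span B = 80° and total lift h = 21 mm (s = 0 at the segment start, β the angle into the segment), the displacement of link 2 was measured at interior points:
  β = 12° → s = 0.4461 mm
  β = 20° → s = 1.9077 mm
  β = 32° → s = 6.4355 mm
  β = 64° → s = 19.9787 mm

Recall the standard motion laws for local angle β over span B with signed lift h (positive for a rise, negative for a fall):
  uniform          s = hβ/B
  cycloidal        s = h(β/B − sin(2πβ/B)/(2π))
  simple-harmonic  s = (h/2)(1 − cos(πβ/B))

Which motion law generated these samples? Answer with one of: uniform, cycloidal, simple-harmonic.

candidates at β/B = r: uniform s = h·r (linear in β); cycloidal s = h·(r − sin(2πr)/(2π)); simple-harmonic s = (h/2)(1 − cos(πr))
β=12°: printed 0.4461 | uniform 3.1500, cycloidal 0.4461, simple-harmonic 1.1444
β=20°: printed 1.9077 | uniform 5.2500, cycloidal 1.9077, simple-harmonic 3.0754
β=32°: printed 6.4355 | uniform 8.4000, cycloidal 6.4355, simple-harmonic 7.2553
β=64°: printed 19.9787 | uniform 16.8000, cycloidal 19.9787, simple-harmonic 18.9947
only one law matches every sample → cycloidal

cycloidal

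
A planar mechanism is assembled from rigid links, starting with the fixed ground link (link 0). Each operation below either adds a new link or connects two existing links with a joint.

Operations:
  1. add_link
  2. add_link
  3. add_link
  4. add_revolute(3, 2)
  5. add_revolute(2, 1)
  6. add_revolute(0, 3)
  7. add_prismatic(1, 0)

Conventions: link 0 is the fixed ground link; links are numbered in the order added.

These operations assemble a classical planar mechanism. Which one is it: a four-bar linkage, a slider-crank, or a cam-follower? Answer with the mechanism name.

links: 4 (incl. ground); joints: 3 revolute, 1 prismatic, 0 higher (cam) pair, forming one closed loop
4 links, 3 revolutes + 1 prismatic in one loop → slider-crank

slider-crank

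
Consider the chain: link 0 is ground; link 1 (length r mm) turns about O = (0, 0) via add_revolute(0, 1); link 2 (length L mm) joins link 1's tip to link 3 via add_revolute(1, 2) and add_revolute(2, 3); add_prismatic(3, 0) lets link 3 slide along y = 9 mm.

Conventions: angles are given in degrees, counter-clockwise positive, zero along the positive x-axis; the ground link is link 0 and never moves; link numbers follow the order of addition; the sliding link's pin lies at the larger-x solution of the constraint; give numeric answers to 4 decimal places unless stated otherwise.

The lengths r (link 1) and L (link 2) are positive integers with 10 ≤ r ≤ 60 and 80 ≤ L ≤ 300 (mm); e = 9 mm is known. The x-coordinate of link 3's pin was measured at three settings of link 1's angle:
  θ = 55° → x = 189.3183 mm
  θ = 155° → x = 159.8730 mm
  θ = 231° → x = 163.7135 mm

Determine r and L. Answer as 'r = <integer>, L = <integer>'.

constraint per measurement: (x − r cos θ)² + (r sin θ − e)² = L²
subtracting the θ₁ and θ₂ equations cancels the r² and L² terms:
r = (x₁² − x₂²) / (2[(x₁cos θ₁ + e sin θ₁) − (x₂cos θ₂ + e sin θ₂)]) = 20.0000 → r = 20
L² = (x₁ − r cos θ₁)² + (r sin θ₁ − e)² = 31683.9833 → L = 178.0000 → L = 178
check at θ₃=231°: x = 163.7135 (printed 163.7135) ✓

r = 20, L = 178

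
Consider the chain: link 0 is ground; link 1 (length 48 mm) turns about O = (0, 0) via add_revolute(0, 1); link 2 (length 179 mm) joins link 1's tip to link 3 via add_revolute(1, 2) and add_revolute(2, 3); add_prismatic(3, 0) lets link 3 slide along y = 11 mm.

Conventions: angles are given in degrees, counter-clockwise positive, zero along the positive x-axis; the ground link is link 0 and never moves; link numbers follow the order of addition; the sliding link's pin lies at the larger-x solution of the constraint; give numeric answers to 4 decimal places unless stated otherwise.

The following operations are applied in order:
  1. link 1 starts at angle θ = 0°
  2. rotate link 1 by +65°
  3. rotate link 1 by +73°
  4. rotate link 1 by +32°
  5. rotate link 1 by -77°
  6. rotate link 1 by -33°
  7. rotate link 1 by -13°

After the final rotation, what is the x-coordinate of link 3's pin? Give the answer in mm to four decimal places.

geometry: r = 48 mm, L = 179 mm, e = 11 mm; θ starts at 0°
rotate link 1 by +65°: θ ← 0° +65° = 65°
rotate link 1 by +73°: θ ← 65° +73° = 138°
rotate link 1 by +32°: θ ← 138° +32° = 170°
rotate link 1 by -77°: θ ← 170° -77° = 93°
rotate link 1 by -33°: θ ← 93° -33° = 60°
rotate link 1 by -13°: θ ← 60° -13° = 47°
crank pin P = (r cos θ, r sin θ) = (32.735921, 35.104978)
h = r sin θ − e = 35.104978 − 11 = 24.104978
x = r cos θ + √(L² − h²) = 32.735921 + 177.369530 = 210.105451

210.1055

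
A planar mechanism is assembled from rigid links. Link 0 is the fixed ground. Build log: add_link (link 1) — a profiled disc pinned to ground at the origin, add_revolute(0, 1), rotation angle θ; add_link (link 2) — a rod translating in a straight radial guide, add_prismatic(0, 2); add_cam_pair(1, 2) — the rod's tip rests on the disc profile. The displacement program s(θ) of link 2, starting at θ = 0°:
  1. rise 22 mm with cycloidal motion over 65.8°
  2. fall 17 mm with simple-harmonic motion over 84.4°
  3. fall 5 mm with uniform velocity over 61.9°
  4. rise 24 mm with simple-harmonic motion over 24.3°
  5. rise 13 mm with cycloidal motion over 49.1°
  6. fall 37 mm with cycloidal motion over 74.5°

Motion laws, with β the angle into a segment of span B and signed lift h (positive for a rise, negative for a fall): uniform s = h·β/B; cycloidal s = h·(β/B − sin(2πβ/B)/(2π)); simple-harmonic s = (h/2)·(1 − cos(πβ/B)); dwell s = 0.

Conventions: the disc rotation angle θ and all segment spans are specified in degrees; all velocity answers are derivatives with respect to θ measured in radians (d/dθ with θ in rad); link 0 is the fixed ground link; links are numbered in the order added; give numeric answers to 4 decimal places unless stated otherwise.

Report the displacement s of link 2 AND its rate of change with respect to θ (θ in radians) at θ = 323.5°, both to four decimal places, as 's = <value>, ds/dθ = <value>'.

seg 1 [0°–65.8°] cycloidal, h=22: full span → s += 22 → s = 22.0000
seg 2 [65.8°–150.2°] simple-harmonic, h=-17: full span → s += -17 → s = 5.0000
seg 3 [150.2°–212.1°] uniform, h=-5: full span → s += -5 → s = 0.0000
seg 4 [212.1°–236.4°] simple-harmonic, h=24: full span → s += 24 → s = 24.0000
seg 5 [236.4°–285.5°] cycloidal, h=13: full span → s += 13 → s = 37.0000
seg 6 [285.5°–360°] cycloidal, h=-37: θ=323.5° here. β=38, B=74.5. -37·(0.5101 − sin(2π·0.5101)/(2π)) = -19.2447 → s = 17.7553
velocity in seg [285.5°–360°] (cycloidal), θ in radians: β = 38° = 0.6632 rad, B = 74.5° = 1.3003 rad; ds/dθ = (h/B)(1 − cos(2πβ/B)) = ((-37)/1.3003)(1 − cos(2π·0.5101)) = -56.854337 mm/rad

s = 17.7553, ds/dθ = -56.8543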